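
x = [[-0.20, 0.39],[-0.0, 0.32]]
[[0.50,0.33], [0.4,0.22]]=x @ [[-0.08, -0.34], [1.24, 0.68]]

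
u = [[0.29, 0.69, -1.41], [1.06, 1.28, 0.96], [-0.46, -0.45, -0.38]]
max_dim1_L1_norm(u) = 3.3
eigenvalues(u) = [1.78, -0.75, 0.15]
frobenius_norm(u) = 2.61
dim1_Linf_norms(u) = [1.41, 1.28, 0.46]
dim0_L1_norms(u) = [1.81, 2.42, 2.75]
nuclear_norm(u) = 3.71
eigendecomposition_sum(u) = [[0.66, 0.92, -0.02], [0.80, 1.12, -0.03], [-0.31, -0.43, 0.01]] + [[-0.39, -0.13, -1.16], [0.27, 0.09, 0.82], [-0.15, -0.05, -0.45]] + [[0.02, -0.1, -0.23], [-0.01, 0.07, 0.17], [-0.00, 0.03, 0.06]]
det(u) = -0.20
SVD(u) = [[0.11, 0.99, -0.01], [-0.93, 0.1, 0.36], [0.36, -0.03, 0.93]] @ diag([2.063531154622755, 1.5901311730729837, 0.061008411902116956]) @ [[-0.54, -0.62, -0.57], [0.26, 0.52, -0.81], [-0.8, 0.59, 0.12]]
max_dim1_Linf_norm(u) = 1.41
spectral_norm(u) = 2.06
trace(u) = 1.19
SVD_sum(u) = [[-0.12, -0.14, -0.13],[1.03, 1.18, 1.09],[-0.4, -0.46, -0.42]] + [[0.41, 0.83, -1.28], [0.04, 0.09, -0.13], [-0.01, -0.02, 0.04]] + [[0.0, -0.0, -0.0],[-0.02, 0.01, 0.00],[-0.05, 0.03, 0.01]]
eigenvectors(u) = [[-0.61, -0.78, -0.79], [-0.74, 0.55, 0.57], [0.28, -0.30, 0.20]]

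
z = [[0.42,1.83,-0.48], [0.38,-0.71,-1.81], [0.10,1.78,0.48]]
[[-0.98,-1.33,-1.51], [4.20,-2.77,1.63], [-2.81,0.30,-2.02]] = z @ [[0.89, -0.72, 1.12],[-1.18, -0.18, -1.14],[-1.67, 1.45, -0.22]]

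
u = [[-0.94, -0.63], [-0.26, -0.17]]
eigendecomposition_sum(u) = [[-0.94, -0.63], [-0.26, -0.17]] + [[0.0, -0.00], [-0.0, 0.00]]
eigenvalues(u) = [-1.11, 0.0]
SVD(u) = [[-0.96, -0.26], [-0.26, 0.96]] @ diag([1.1734514819281412, 0.0034087476658408037]) @ [[0.83, 0.56], [-0.56, 0.83]]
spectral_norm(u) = 1.17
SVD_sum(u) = [[-0.94, -0.63], [-0.26, -0.17]] + [[0.0, -0.00],[-0.00, 0.0]]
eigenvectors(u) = [[-0.96,0.56], [-0.27,-0.83]]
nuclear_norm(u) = 1.18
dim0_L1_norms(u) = [1.2, 0.8]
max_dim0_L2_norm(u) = 0.98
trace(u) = -1.11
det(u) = -0.00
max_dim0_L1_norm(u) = 1.2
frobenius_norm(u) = 1.17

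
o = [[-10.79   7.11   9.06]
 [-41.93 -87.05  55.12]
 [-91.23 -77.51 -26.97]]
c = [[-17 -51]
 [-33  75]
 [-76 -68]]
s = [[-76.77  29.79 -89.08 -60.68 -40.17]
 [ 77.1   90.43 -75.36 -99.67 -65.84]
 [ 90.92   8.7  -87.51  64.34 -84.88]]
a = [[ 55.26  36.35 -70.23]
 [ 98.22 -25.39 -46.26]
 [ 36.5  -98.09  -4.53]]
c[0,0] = -17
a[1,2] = -46.26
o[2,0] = -91.23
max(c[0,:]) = -17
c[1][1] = 75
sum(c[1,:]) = 42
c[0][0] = -17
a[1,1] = -25.39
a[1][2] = -46.26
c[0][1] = -51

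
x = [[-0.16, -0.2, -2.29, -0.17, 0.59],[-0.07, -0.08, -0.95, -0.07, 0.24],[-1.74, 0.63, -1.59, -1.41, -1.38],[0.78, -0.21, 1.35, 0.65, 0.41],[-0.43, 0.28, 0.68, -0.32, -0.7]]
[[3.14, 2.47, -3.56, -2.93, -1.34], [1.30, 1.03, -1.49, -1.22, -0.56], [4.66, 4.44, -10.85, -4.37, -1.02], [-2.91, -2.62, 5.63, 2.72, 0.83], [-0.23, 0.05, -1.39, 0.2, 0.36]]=x @ [[-0.11, 0.52, 3.33, -0.4, -0.89], [0.18, 1.26, 1.26, -0.71, -0.46], [-1.12, -1.48, 1.27, 1.49, 1.21], [-2.2, -0.46, 1.94, 0.89, -1.35], [0.38, -1.12, 0.79, 0.72, 1.64]]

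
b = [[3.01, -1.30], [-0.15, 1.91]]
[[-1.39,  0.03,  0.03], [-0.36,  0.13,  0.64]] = b@[[-0.56,  0.04,  0.16], [-0.23,  0.07,  0.35]]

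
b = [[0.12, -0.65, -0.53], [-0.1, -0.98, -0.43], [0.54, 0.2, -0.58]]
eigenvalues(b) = [(-0+0j), (-0.72+0.41j), (-0.72-0.41j)]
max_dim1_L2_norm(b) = 1.07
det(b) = -0.00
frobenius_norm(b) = 1.59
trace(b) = -1.44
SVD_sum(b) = [[0.04, -0.7, -0.46], [0.05, -0.88, -0.57], [0.01, -0.15, -0.09]] + [[0.08, 0.05, -0.07], [-0.15, -0.1, 0.14], [0.53, 0.35, -0.49]] + [[-0.0, 0.00, -0.0], [0.00, -0.0, 0.0], [0.0, -0.0, 0.0]]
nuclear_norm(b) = 2.20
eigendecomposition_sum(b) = [[(-0+0j), 0.00+0.00j, 0.00-0.00j], [-0j, -0.00-0.00j, -0.00+0.00j], [(-0+0j), 0.00+0.00j, -0j]] + [[(0.06+0.14j), (-0.33+0.02j), (-0.27-0.17j)], [-0.05+0.27j, (-0.49-0.29j), -0.21-0.51j], [0.27-0.15j, 0.10+0.64j, -0.29+0.55j]] + [[0.06-0.14j, (-0.33-0.02j), (-0.27+0.17j)], [(-0.05-0.27j), (-0.49+0.29j), -0.21+0.51j], [0.27+0.15j, 0.10-0.64j, (-0.29-0.55j)]]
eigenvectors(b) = [[-0.74+0.00j, (0.03-0.35j), 0.03+0.35j], [0.33+0.00j, 0.39-0.48j, (0.39+0.48j)], [-0.58+0.00j, -0.70+0.00j, (-0.7-0j)]]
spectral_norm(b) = 1.36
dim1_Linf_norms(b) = [0.65, 0.98, 0.58]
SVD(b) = [[-0.62, 0.14, -0.77], [-0.78, -0.27, 0.57], [-0.13, 0.95, 0.28]] @ diag([1.3550436572894842, 0.8396135893992728, 0.002389003057381465]) @ [[-0.05,  0.84,  0.54], [0.66,  0.43,  -0.61], [0.75,  -0.33,  0.58]]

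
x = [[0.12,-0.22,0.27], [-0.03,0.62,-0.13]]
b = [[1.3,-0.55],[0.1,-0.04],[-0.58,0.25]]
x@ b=[[-0.02, 0.01], [0.10, -0.04]]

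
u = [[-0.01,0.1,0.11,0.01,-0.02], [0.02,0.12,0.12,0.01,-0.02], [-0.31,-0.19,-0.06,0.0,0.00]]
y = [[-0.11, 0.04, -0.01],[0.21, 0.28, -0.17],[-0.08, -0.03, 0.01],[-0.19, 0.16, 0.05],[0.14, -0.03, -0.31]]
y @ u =[[0.00, -0.0, -0.01, -0.00, 0.00],[0.06, 0.09, 0.07, 0.00, -0.01],[-0.00, -0.01, -0.01, -0.00, 0.00],[-0.01, -0.01, -0.00, -0.0, 0.00],[0.09, 0.07, 0.03, 0.00, -0.00]]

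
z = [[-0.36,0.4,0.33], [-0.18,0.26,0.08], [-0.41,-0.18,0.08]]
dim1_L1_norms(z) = [1.09, 0.52, 0.67]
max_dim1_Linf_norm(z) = 0.41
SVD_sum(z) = [[-0.44, 0.34, 0.29], [-0.21, 0.16, 0.14], [-0.16, 0.12, 0.11]] + [[0.06, 0.08, 0.00], [0.06, 0.07, 0.00], [-0.25, -0.31, -0.02]] + [[0.01, -0.01, 0.03],  [-0.03, 0.02, -0.07],  [-0.00, 0.0, -0.01]]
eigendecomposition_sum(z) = [[-0.18+0.15j, 0.21+0.07j, (0.16+0.04j)], [-0.07+0.03j, 0.06+0.04j, 0.05+0.03j], [(-0.23-0.12j), (0.01+0.25j), 0.03+0.19j]] + [[-0.18-0.15j, (0.21-0.07j), (0.16-0.04j)], [(-0.07-0.03j), (0.06-0.04j), (0.05-0.03j)], [-0.23+0.12j, 0.01-0.25j, (0.03-0.19j)]] + [[(0.01+0j), (-0.02-0j), 0.00-0.00j], [(-0.04-0j), (0.15+0j), (-0.01+0j)], [(0.06+0j), -0.21-0.00j, (0.02-0j)]]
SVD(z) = [[-0.85, -0.24, -0.46], [-0.42, -0.22, 0.88], [-0.31, 0.95, 0.09]] @ diag([0.7287372492943931, 0.41652878703728197, 0.08512221249528266]) @ [[0.70, -0.54, -0.47], [-0.63, -0.77, -0.05], [-0.34, 0.33, -0.88]]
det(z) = 0.03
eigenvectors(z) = [[-0.25+0.60j, -0.25-0.60j, (0.07+0j)], [(-0.14+0.16j), (-0.14-0.16j), (-0.57+0j)], [-0.73+0.00j, -0.73-0.00j, (0.82+0j)]]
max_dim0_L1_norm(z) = 0.95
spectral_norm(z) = 0.73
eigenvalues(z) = [(-0.09+0.38j), (-0.09-0.38j), (0.17+0j)]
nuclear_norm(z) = 1.23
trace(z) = -0.02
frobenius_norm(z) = 0.84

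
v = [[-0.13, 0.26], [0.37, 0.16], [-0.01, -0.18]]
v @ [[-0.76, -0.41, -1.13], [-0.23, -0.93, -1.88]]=[[0.04,-0.19,-0.34], [-0.32,-0.30,-0.72], [0.05,0.17,0.35]]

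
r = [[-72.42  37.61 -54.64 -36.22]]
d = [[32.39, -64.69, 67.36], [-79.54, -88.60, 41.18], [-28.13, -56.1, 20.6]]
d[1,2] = 41.18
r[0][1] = 37.61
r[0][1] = 37.61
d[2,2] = 20.6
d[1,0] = -79.54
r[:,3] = [-36.22]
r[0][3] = -36.22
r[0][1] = 37.61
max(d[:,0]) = 32.39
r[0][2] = -54.64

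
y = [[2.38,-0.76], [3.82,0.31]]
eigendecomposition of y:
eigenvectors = [[(0.25+0.32j), 0.25-0.32j], [0.91+0.00j, 0.91-0.00j]]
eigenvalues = [(1.34+1.35j), (1.34-1.35j)]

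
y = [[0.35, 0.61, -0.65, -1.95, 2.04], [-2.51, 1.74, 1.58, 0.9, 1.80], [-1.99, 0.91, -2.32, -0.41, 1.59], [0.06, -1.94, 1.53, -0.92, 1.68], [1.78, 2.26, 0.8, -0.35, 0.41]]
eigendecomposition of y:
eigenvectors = [[0.09-0.09j, 0.09+0.09j, 0.55+0.00j, 0.56+0.04j, 0.56-0.04j], [(-0.04-0.04j), (-0.04+0.04j), (0.3+0j), -0.13+0.17j, -0.13-0.17j], [0.83+0.00j, 0.83-0.00j, (0.06+0j), (-0.1+0.09j), -0.10-0.09j], [-0.44-0.13j, (-0.44+0.13j), (0.23+0j), 0.40-0.29j, (0.4+0.29j)], [-0.27+0.03j, -0.27-0.03j, (0.74+0j), (0.61+0j), (0.61-0j)]]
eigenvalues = [(-2.87+0.3j), (-2.87-0.3j), (2.58+0j), (1.21+1.04j), (1.21-1.04j)]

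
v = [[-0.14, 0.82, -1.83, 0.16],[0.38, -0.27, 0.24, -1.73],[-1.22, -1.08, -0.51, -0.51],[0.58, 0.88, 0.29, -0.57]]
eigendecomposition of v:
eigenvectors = [[-0.80+0.00j, (-0.78+0j), (0.46+0j), (0.46-0j)], [(0.06+0j), (0.49+0j), -0.72+0.00j, -0.72-0.00j], [(0.58+0j), (-0.36+0j), -0.22-0.23j, -0.22+0.23j], [-0.14+0.00j, (0.13+0j), (-0.06+0.41j), -0.06-0.41j]]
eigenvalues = [(1.17+0j), (-1.51+0j), (-0.58+1.06j), (-0.58-1.06j)]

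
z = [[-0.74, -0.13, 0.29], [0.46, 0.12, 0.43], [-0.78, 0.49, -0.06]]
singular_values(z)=[1.19, 0.52, 0.47]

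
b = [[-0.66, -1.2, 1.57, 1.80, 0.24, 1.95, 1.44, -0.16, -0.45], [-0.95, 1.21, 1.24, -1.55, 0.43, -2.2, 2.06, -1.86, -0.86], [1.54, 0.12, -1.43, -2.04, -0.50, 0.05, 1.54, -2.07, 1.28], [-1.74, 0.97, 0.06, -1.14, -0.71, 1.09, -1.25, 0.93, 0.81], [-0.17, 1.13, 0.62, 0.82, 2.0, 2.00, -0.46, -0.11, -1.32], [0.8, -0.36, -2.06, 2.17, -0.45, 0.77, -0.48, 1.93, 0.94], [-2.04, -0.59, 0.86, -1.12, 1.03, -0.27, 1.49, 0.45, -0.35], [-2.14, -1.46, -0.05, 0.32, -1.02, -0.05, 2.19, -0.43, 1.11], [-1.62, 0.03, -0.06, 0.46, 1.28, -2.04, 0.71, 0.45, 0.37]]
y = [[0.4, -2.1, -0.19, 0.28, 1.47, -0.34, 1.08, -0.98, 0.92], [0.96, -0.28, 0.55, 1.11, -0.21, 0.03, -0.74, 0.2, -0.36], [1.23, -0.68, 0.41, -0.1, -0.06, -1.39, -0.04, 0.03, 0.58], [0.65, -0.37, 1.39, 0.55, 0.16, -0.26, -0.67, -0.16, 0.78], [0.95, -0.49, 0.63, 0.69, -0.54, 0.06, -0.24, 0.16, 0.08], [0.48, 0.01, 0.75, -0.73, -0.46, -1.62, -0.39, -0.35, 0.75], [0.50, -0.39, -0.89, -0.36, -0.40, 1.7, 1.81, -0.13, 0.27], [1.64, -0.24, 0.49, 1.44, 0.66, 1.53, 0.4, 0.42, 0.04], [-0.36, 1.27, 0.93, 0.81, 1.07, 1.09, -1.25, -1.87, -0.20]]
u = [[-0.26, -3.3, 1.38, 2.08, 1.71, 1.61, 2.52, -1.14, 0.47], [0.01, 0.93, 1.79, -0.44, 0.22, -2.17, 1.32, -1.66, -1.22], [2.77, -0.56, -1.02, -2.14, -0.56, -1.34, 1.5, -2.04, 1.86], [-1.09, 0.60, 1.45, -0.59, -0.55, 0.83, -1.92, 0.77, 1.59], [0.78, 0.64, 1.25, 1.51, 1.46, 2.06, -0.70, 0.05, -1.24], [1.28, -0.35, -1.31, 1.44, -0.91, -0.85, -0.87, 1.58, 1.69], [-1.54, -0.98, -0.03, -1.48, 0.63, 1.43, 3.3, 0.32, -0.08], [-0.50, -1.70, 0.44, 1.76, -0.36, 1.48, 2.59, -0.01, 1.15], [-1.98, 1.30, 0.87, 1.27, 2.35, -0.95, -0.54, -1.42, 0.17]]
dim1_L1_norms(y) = [7.76, 4.44, 4.52, 4.99, 3.84, 5.54, 6.45, 6.86, 8.85]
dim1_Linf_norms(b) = [1.95, 2.2, 2.07, 1.74, 2.0, 2.17, 2.04, 2.19, 2.04]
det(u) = -25408.04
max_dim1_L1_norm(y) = 8.85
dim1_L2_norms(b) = [3.71, 4.45, 4.14, 3.17, 3.51, 3.92, 3.19, 3.75, 3.08]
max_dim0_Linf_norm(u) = 3.3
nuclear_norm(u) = 33.39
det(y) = 0.03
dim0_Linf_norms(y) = [1.64, 2.1, 1.39, 1.44, 1.47, 1.7, 1.81, 1.87, 0.92]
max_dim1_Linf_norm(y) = 2.1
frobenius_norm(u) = 12.73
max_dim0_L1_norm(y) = 8.02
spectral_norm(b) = 6.43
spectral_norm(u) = 7.34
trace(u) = 3.13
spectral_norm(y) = 3.86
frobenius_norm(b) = 11.05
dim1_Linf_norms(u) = [3.3, 2.17, 2.77, 1.92, 2.06, 1.69, 3.3, 2.59, 2.35]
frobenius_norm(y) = 7.46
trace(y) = 0.95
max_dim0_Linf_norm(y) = 2.1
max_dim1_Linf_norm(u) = 3.3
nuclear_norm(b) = 28.27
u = b + y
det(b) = -2564.20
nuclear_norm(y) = 17.57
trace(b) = 2.18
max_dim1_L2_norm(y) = 3.27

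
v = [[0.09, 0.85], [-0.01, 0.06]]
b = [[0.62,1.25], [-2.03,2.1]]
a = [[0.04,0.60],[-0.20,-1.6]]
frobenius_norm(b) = 3.24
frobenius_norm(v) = 0.86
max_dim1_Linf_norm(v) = 0.85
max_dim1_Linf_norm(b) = 2.1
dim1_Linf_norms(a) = [0.6, 1.6]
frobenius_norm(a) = 1.72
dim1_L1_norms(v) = [0.94, 0.07]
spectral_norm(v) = 0.86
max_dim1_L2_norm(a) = 1.61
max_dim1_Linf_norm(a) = 1.6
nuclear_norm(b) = 4.26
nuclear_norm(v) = 0.87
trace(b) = 2.72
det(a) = 0.06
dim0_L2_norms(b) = [2.12, 2.44]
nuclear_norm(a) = 1.75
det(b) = 3.84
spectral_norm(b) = 2.97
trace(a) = -1.56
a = b @ v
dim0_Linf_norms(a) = [0.2, 1.6]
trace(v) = 0.15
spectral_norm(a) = 1.72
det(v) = 0.01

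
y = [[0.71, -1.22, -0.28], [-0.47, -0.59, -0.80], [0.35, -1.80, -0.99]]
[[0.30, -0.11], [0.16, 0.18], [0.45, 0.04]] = y@[[0.01,-0.14], [-0.23,0.05], [-0.03,-0.18]]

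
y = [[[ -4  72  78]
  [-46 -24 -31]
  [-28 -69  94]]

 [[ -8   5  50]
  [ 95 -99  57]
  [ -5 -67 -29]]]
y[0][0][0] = -4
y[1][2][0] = -5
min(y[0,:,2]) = -31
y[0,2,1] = -69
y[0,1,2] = -31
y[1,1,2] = 57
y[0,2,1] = -69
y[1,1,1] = -99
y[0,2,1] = -69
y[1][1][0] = 95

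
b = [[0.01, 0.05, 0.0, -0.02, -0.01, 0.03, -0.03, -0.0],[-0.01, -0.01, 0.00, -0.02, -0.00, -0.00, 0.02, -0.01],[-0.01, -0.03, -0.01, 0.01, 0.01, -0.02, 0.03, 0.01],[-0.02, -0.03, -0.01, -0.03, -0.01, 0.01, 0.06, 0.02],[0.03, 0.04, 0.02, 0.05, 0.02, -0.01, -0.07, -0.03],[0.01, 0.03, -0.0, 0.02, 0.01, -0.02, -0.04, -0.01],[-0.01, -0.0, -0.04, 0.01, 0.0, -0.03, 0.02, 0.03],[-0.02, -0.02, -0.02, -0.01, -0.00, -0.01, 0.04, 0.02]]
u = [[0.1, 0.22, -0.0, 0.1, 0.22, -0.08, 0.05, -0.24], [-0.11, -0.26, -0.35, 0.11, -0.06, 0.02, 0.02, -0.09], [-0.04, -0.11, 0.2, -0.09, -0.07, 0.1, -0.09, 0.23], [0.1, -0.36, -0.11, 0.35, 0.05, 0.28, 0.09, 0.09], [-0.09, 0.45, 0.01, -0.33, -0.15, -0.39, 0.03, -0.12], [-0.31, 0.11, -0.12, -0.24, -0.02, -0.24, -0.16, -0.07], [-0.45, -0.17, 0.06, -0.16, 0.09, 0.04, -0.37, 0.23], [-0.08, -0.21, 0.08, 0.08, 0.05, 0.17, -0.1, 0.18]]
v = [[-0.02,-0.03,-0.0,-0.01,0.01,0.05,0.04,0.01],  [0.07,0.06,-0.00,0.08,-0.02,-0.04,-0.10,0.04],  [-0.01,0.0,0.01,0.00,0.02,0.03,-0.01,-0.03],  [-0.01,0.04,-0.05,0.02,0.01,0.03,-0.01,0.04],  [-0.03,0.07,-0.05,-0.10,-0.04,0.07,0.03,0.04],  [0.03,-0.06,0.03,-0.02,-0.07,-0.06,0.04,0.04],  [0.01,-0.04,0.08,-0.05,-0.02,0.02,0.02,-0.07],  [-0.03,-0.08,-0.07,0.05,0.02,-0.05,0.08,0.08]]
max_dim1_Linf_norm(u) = 0.45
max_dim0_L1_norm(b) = 0.31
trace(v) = 0.07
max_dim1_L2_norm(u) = 0.71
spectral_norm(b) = 0.17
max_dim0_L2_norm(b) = 0.12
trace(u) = -0.19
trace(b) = 0.00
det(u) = 0.00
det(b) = -0.00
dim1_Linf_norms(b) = [0.05, 0.02, 0.03, 0.06, 0.07, 0.04, 0.04, 0.04]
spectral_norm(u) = 1.07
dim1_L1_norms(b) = [0.15, 0.07, 0.13, 0.19, 0.27, 0.14, 0.14, 0.14]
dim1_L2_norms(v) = [0.08, 0.17, 0.05, 0.09, 0.17, 0.13, 0.13, 0.17]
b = u @ v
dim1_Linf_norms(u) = [0.24, 0.35, 0.23, 0.36, 0.45, 0.31, 0.45, 0.21]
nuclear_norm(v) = 0.78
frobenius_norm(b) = 0.19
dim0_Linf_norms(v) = [0.07, 0.08, 0.08, 0.1, 0.07, 0.07, 0.1, 0.08]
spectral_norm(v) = 0.21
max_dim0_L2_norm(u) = 0.74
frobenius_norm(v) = 0.37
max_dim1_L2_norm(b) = 0.11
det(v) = -0.00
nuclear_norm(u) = 2.92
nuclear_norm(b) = 0.35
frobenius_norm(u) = 1.51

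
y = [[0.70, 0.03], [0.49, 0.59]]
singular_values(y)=[0.95, 0.42]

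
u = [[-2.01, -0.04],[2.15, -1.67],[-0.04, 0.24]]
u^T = [[-2.01, 2.15, -0.04],[-0.04, -1.67, 0.24]]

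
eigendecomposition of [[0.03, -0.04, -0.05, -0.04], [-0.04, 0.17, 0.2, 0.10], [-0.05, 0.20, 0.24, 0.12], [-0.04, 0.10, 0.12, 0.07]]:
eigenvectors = [[-0.16,0.8,0.58,-0.03], [0.59,0.26,-0.23,-0.73], [0.70,0.22,-0.07,0.67], [0.36,-0.50,0.78,-0.13]]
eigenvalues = [0.48, 0.03, -0.0, 0.0]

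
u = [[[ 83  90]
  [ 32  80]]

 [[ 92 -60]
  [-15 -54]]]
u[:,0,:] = [[83, 90], [92, -60]]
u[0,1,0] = 32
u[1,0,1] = -60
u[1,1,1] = -54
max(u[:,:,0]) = 92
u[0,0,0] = 83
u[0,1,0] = 32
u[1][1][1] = -54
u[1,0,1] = -60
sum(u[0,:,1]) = 170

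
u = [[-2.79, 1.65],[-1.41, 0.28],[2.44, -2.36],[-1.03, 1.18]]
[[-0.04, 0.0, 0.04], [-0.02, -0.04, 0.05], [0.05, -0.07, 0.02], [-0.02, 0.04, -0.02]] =u@[[0.01, 0.04, -0.05], [-0.01, 0.07, -0.06]]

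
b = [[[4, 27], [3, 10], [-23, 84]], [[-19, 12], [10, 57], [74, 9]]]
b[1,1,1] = 57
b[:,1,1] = [10, 57]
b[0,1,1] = 10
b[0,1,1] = 10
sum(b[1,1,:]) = 67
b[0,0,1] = 27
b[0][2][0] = -23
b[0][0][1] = 27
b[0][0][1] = 27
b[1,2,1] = 9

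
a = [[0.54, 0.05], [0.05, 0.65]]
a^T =[[0.54, 0.05], [0.05, 0.65]]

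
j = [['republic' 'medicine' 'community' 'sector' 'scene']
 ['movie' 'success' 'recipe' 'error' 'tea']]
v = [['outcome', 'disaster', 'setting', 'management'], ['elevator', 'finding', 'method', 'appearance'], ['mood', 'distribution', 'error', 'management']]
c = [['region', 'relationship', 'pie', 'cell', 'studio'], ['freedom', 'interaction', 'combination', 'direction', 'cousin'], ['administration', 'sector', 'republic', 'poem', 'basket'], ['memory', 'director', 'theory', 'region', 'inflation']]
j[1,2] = 'recipe'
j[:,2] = ['community', 'recipe']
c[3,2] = 'theory'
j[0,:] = ['republic', 'medicine', 'community', 'sector', 'scene']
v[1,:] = ['elevator', 'finding', 'method', 'appearance']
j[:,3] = ['sector', 'error']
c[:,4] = ['studio', 'cousin', 'basket', 'inflation']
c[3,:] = ['memory', 'director', 'theory', 'region', 'inflation']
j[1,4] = 'tea'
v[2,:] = ['mood', 'distribution', 'error', 'management']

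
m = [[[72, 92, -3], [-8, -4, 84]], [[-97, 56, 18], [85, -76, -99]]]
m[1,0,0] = -97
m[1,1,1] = -76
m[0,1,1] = -4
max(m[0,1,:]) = 84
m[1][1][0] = 85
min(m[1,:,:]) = -99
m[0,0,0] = 72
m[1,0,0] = -97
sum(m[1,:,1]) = -20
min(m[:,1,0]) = -8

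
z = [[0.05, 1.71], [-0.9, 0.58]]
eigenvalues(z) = [(0.31+1.21j), (0.31-1.21j)]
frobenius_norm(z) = 2.02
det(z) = 1.57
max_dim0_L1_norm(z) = 2.29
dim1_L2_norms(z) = [1.71, 1.07]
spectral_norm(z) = 1.83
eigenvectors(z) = [[0.81+0.00j, 0.81-0.00j],[0.13+0.57j, (0.13-0.57j)]]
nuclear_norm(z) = 2.68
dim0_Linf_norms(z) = [0.9, 1.71]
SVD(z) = [[0.92, 0.40], [0.40, -0.92]] @ diag([1.8264728517290696, 0.8584852485026643]) @ [[-0.17, 0.99], [0.99, 0.17]]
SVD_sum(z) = [[-0.29, 1.65], [-0.12, 0.71]] + [[0.34, 0.06], [-0.78, -0.13]]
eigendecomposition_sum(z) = [[(0.02+0.64j),(0.86-0.22j)], [(-0.45+0.12j),0.29+0.57j]] + [[0.02-0.64j,(0.86+0.22j)], [-0.45-0.12j,0.29-0.57j]]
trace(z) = 0.63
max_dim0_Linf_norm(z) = 1.71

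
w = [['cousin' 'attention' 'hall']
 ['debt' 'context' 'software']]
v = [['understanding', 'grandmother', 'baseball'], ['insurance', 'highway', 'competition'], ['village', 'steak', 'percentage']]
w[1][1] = 'context'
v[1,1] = 'highway'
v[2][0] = 'village'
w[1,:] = ['debt', 'context', 'software']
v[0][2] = 'baseball'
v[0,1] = 'grandmother'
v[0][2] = 'baseball'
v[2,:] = ['village', 'steak', 'percentage']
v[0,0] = 'understanding'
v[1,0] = 'insurance'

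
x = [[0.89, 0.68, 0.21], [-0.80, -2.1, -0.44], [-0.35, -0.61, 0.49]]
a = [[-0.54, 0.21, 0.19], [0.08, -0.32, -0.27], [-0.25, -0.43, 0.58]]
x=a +[[1.43,0.47,0.02], [-0.88,-1.78,-0.17], [-0.1,-0.18,-0.09]]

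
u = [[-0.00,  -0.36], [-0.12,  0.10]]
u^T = [[-0.0, -0.12], [-0.36, 0.10]]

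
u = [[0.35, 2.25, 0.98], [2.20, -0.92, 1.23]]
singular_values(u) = [2.68, 2.48]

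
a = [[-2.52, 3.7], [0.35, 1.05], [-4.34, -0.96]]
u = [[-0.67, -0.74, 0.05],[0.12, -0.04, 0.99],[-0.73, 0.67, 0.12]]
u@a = [[1.21, -3.3], [-4.61, -0.55], [1.55, -2.11]]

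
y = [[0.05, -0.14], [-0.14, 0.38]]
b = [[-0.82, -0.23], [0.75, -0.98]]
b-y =[[-0.87, -0.09], [0.89, -1.36]]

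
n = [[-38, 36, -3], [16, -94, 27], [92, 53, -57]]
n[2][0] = 92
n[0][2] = -3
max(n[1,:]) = 27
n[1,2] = 27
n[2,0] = 92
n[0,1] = 36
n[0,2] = -3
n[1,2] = 27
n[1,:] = [16, -94, 27]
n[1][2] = 27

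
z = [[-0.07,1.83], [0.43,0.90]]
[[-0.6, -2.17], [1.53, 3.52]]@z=[[-0.89,-3.05], [1.41,5.97]]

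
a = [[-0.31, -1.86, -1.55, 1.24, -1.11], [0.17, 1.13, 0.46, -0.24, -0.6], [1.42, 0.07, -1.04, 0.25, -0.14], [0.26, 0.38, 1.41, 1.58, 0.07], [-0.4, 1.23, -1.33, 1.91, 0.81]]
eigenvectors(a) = [[0.67+0.00j, 0.67-0.00j, -0.24-0.18j, (-0.24+0.18j), (-0.34+0j)],[-0.00+0.07j, (-0-0.07j), -0.14+0.45j, -0.14-0.45j, (0.37+0j)],[-0.02-0.52j, -0.02+0.52j, -0.17+0.02j, -0.17-0.02j, -0.19+0.00j],[-0.16+0.16j, -0.16-0.16j, (0.15+0.2j), (0.15-0.2j), (-0.71+0j)],[(0.42-0.2j), (0.42+0.2j), 0.77+0.00j, 0.77-0.00j, (-0.45+0j)]]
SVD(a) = [[-0.82, 0.33, 0.35, -0.05, 0.31], [0.25, -0.16, -0.1, -0.27, 0.91], [-0.25, -0.03, -0.46, -0.82, -0.23], [0.09, -0.49, 0.76, -0.4, -0.14], [-0.44, -0.79, -0.29, 0.31, 0.04]] @ diag([3.288092128287385, 2.8535085244231353, 1.9833787662607112, 1.5532426485826911, 0.9974393220186413]) @ [[0.04,0.39,0.72,-0.56,0.13], [0.01,-0.68,-0.07,-0.65,-0.33], [-0.24,-0.43,0.68,0.5,-0.22], [-0.92,-0.03,-0.11,-0.15,0.35], [-0.32,0.44,-0.08,-0.03,-0.84]]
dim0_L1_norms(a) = [2.56, 4.67, 5.79, 5.22, 2.73]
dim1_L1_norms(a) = [6.07, 2.6, 2.92, 3.7, 5.68]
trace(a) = 2.17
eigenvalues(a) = [(-1.24+1.64j), (-1.24-1.64j), (1.36+1.29j), (1.36-1.29j), (1.93+0j)]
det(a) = 28.83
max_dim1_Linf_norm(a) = 1.91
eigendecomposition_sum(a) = [[-0.29+0.72j, (-0.3+0.33j), -0.80-0.81j, (0.46-0.03j), -0.40+0.11j], [(-0.07-0.03j), -0.03-0.03j, 0.08-0.08j, 0.05j, -0.01-0.04j], [(0.57+0.2j), 0.26+0.22j, (-0.6+0.64j), (-0.03-0.35j), (0.1+0.31j)], [-0.11-0.24j, (-0.01-0.15j), (0.39-0.01j), -0.10+0.12j, (0.07-0.12j)], [(0.03+0.53j), -0.09+0.29j, (-0.74-0.27j), (0.28-0.15j), -0.22+0.19j]] + [[(-0.29-0.72j), -0.30-0.33j, -0.80+0.81j, (0.46+0.03j), (-0.4-0.11j)], [(-0.07+0.03j), (-0.03+0.03j), 0.08+0.08j, 0.00-0.05j, (-0.01+0.04j)], [0.57-0.20j, 0.26-0.22j, -0.60-0.64j, (-0.03+0.35j), 0.10-0.31j], [-0.11+0.24j, (-0.01+0.15j), (0.39+0.01j), (-0.1-0.12j), 0.07+0.12j], [0.03-0.53j, (-0.09-0.29j), -0.74+0.27j, 0.28+0.15j, (-0.22-0.19j)]] + [[0.03+0.19j, (-0.52+0.12j), -0.08+0.15j, (-0.18+0.1j), -0.12-0.27j],[(0.27-0.15j), (0.47+0.69j), (0.26+0.04j), (0.25+0.21j), -0.32+0.33j],[(0.09+0.07j), -0.16+0.25j, (0.02+0.09j), -0.04+0.11j, (-0.15-0.06j)],[(0.02-0.16j), (0.44+0.02j), 0.10-0.10j, 0.17-0.04j, 0.03+0.24j],[-0.37-0.35j, (0.86-1.07j), (-0.07-0.43j), 0.22-0.50j, (0.67+0.35j)]] + [[0.03-0.19j,-0.52-0.12j,(-0.08-0.15j),-0.18-0.10j,(-0.12+0.27j)], [0.27+0.15j,0.47-0.69j,0.26-0.04j,0.25-0.21j,(-0.32-0.33j)], [0.09-0.07j,-0.16-0.25j,(0.02-0.09j),-0.04-0.11j,(-0.15+0.06j)], [(0.02+0.16j),0.44-0.02j,(0.1+0.1j),(0.17+0.04j),0.03-0.24j], [(-0.37+0.35j),(0.86+1.07j),-0.07+0.43j,0.22+0.50j,0.67-0.35j]] + [[0.21+0.00j,  (-0.23+0j),  0.21+0.00j,  0.69+0.00j,  -0.06-0.00j], [(-0.22-0j),  (0.25-0j),  -0.23-0.00j,  (-0.75-0j),  0.07+0.00j], [(0.12+0j),  -0.13+0.00j,  (0.12+0j),  (0.39+0j),  (-0.04-0j)], [0.43+0.00j,  (-0.49+0j),  (0.44+0j),  (1.44+0j),  (-0.13-0j)], [(0.28+0j),  -0.31+0.00j,  0.28+0.00j,  0.92+0.00j,  (-0.09-0j)]]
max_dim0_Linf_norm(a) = 1.91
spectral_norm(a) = 3.29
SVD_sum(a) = [[-0.12,-1.05,-1.93,1.51,-0.36],[0.04,0.33,0.60,-0.47,0.11],[-0.04,-0.32,-0.58,0.46,-0.11],[0.01,0.12,0.21,-0.17,0.04],[-0.06,-0.57,-1.04,0.81,-0.19]] + [[0.01,-0.65,-0.06,-0.61,-0.31], [-0.00,0.31,0.03,0.29,0.15], [-0.0,0.06,0.01,0.05,0.03], [-0.01,0.96,0.10,0.90,0.46], [-0.01,1.54,0.15,1.46,0.74]] + [[-0.16, -0.3, 0.47, 0.34, -0.15], [0.05, 0.09, -0.14, -0.10, 0.04], [0.22, 0.40, -0.62, -0.46, 0.20], [-0.36, -0.65, 1.02, 0.75, -0.33], [0.14, 0.25, -0.39, -0.28, 0.13]] + [[0.07, 0.00, 0.01, 0.01, -0.03], [0.38, 0.01, 0.05, 0.06, -0.15], [1.17, 0.03, 0.14, 0.19, -0.45], [0.57, 0.02, 0.07, 0.09, -0.22], [-0.44, -0.01, -0.05, -0.07, 0.17]] + [[-0.1, 0.14, -0.03, -0.01, -0.26], [-0.29, 0.40, -0.08, -0.03, -0.76], [0.07, -0.1, 0.02, 0.01, 0.19], [0.05, -0.06, 0.01, 0.00, 0.12], [-0.01, 0.02, -0.0, -0.0, -0.04]]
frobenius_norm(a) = 5.13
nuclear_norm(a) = 10.68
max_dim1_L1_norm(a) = 6.07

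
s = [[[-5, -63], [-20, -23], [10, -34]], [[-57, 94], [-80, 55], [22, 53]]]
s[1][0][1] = 94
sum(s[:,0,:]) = -31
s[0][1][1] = -23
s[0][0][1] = -63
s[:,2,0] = [10, 22]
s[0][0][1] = -63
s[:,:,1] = [[-63, -23, -34], [94, 55, 53]]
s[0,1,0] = -20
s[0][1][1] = -23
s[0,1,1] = -23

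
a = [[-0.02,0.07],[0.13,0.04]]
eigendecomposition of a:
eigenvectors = [[-0.71, -0.47], [0.71, -0.88]]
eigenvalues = [-0.09, 0.11]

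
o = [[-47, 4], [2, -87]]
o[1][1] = -87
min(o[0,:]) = -47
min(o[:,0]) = -47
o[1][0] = 2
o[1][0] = 2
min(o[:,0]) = -47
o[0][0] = -47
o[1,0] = 2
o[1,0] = 2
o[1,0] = 2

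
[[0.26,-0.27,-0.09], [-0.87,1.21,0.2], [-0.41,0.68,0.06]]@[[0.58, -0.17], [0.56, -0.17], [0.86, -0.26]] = [[-0.08, 0.03], [0.35, -0.11], [0.19, -0.06]]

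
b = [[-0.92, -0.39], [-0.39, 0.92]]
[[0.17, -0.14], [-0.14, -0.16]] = b @ [[-0.10, 0.19], [-0.19, -0.09]]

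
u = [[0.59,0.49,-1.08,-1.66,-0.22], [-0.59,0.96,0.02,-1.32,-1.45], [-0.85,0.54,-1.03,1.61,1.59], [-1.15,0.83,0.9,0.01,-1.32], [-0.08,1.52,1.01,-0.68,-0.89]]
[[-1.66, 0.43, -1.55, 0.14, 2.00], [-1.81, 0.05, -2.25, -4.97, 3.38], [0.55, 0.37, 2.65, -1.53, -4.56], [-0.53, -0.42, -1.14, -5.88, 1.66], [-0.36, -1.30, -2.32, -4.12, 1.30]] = u @ [[0.87, -0.61, 0.01, 2.21, -0.95], [0.02, -0.62, -0.44, -2.09, -0.86], [0.34, -0.54, -0.69, 0.29, 0.57], [1.11, -0.32, 1.24, -0.29, -2.09], [-0.10, 0.09, 0.12, 1.41, -0.60]]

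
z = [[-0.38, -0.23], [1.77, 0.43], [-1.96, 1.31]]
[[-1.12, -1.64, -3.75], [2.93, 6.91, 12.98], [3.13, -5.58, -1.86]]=z @ [[0.79, 3.62, 5.63], [3.57, 1.16, 7.0]]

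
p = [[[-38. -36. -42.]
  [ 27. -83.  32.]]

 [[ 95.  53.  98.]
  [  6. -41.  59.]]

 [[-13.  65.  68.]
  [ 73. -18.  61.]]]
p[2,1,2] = 61.0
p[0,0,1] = -36.0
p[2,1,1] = -18.0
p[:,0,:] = [[-38.0, -36.0, -42.0], [95.0, 53.0, 98.0], [-13.0, 65.0, 68.0]]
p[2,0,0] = -13.0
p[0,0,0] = -38.0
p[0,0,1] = -36.0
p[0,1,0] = 27.0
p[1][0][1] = 53.0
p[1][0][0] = 95.0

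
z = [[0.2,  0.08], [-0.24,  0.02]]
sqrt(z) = [[0.49,0.11], [-0.33,0.24]]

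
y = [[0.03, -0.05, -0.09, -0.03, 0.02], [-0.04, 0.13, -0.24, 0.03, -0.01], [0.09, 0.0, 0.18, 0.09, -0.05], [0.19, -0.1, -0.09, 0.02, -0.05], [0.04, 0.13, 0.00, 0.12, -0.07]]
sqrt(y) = [[0.27,-0.23,-0.33,-0.02,0.2],[-0.02,0.20,-0.48,0.10,0.19],[0.08,-0.01,0.41,0.13,-0.00],[0.24,0.21,0.23,0.29,-0.47],[-0.08,0.3,0.15,0.23,0.01]]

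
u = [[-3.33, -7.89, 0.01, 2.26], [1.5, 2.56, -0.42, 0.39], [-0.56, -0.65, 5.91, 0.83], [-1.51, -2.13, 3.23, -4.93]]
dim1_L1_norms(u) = [13.49, 4.87, 7.95, 11.8]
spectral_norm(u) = 9.68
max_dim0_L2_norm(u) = 8.59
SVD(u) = [[-0.86, -0.43, 0.06, 0.27],[0.3, 0.01, 0.14, 0.94],[-0.26, 0.59, 0.76, -0.04],[-0.32, 0.68, -0.63, 0.20]] @ diag([9.682178315705581, 7.044547207614737, 4.695548270142603, 0.26514928875794647]) @ [[0.41, 0.87, -0.28, -0.04], [0.01, 0.23, 0.81, -0.55], [0.11, 0.16, 0.52, 0.83], [0.91, -0.41, 0.05, -0.08]]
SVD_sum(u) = [[-3.39,-7.22,2.31,0.37], [1.20,2.55,-0.82,-0.13], [-1.01,-2.15,0.69,0.11], [-1.28,-2.73,0.88,0.14]] + [[-0.04, -0.68, -2.45, 1.66], [0.0, 0.01, 0.03, -0.02], [0.05, 0.94, 3.37, -2.27], [0.06, 1.08, 3.87, -2.61]] + [[0.03, 0.04, 0.15, 0.24], [0.08, 0.11, 0.35, 0.56], [0.41, 0.56, 1.86, 2.99], [-0.33, -0.46, -1.52, -2.45]] + [[0.06, -0.03, 0.0, -0.01],[0.23, -0.1, 0.01, -0.02],[-0.01, 0.00, -0.0, 0.0],[0.05, -0.02, 0.0, -0.0]]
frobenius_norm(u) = 12.86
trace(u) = 0.21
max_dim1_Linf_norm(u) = 7.89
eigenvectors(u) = [[-0.73+0.00j, 0.92+0.00j, 0.92-0.00j, (0.1+0j)], [(0.12+0j), (-0.31-0.16j), -0.31+0.16j, (-0.04+0j)], [-0.09+0.00j, (0.06-0.01j), (0.06+0.01j), (0.96+0j)], [(0.67+0j), -0.09+0.11j, (-0.09-0.11j), 0.27+0.00j]]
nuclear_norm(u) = 21.69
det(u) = -84.92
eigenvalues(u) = [(-4.08+0j), (-0.91+1.6j), (-0.91-1.6j), (6.12+0j)]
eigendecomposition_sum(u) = [[2.07+0.00j, 4.15+0.00j, -1.70+0.00j, 5.79-0.00j], [-0.34-0.00j, -0.68-0.00j, 0.28-0.00j, (-0.95+0j)], [(0.25+0j), 0.50+0.00j, (-0.21+0j), 0.70-0.00j], [-1.89-0.00j, -3.78-0.00j, 1.55-0.00j, -5.27+0.00j]] + [[-2.68+0.09j, (-6.01-2.33j), (0.54-0.25j), (-1.79+0.48j)],[0.91+0.43j, (1.62+1.8j), -0.22-0.01j, 0.68+0.14j],[(-0.17+0.05j), (-0.43-0.06j), (0.03-0.02j), (-0.11+0.06j)],[0.25-0.32j, (0.87-0.47j), (-0.02+0.09j), (0.12-0.26j)]] + [[-2.68-0.09j, -6.01+2.33j, (0.54+0.25j), (-1.79-0.48j)],[(0.91-0.43j), 1.62-1.80j, -0.22+0.01j, (0.68-0.14j)],[-0.17-0.05j, (-0.43+0.06j), 0.03+0.02j, -0.11-0.06j],[0.25+0.32j, (0.87+0.47j), (-0.02-0.09j), (0.12+0.26j)]] + [[-0.05+0.00j, (-0.03+0j), 0.64-0.00j, 0.04+0.00j], [0.02-0.00j, (0.01-0j), -0.26+0.00j, -0.01-0.00j], [-0.46+0.00j, -0.29+0.00j, 6.05-0.00j, 0.35+0.00j], [-0.13+0.00j, -0.08+0.00j, (1.73-0j), 0.10+0.00j]]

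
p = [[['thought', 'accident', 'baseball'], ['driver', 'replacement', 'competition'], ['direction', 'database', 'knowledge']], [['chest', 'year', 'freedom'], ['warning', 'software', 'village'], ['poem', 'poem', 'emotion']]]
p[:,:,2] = [['baseball', 'competition', 'knowledge'], ['freedom', 'village', 'emotion']]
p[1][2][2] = 'emotion'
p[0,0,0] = 'thought'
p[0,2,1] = 'database'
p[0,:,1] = ['accident', 'replacement', 'database']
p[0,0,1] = 'accident'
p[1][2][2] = 'emotion'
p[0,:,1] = ['accident', 'replacement', 'database']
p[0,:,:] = [['thought', 'accident', 'baseball'], ['driver', 'replacement', 'competition'], ['direction', 'database', 'knowledge']]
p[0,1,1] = 'replacement'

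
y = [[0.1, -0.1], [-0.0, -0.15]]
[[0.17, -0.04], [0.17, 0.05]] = y @ [[0.58, -0.73],[-1.11, -0.34]]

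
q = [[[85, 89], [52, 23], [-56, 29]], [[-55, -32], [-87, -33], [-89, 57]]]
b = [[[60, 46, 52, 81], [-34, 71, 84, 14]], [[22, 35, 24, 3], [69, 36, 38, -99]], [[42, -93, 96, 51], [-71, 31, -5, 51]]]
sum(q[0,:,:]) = 222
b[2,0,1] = -93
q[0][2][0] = -56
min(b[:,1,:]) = -99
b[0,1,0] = -34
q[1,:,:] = [[-55, -32], [-87, -33], [-89, 57]]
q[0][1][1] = 23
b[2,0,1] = -93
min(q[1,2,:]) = -89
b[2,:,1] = [-93, 31]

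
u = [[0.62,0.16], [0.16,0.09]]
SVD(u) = [[-0.96,-0.27], [-0.27,0.96]] @ diag([0.664556133843282, 0.045443866156717874]) @ [[-0.96, -0.27], [-0.27, 0.96]]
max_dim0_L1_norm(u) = 0.78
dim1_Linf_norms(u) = [0.62, 0.16]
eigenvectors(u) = [[0.96, -0.27],  [0.27, 0.96]]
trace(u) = 0.71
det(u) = 0.03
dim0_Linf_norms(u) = [0.62, 0.16]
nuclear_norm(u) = 0.71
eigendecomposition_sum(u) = [[0.62, 0.17], [0.17, 0.05]] + [[0.0, -0.01], [-0.01, 0.04]]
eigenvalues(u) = [0.66, 0.05]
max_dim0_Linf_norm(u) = 0.62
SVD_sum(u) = [[0.62, 0.17], [0.17, 0.05]] + [[0.0, -0.01], [-0.01, 0.04]]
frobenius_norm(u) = 0.67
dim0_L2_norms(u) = [0.64, 0.18]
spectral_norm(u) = 0.66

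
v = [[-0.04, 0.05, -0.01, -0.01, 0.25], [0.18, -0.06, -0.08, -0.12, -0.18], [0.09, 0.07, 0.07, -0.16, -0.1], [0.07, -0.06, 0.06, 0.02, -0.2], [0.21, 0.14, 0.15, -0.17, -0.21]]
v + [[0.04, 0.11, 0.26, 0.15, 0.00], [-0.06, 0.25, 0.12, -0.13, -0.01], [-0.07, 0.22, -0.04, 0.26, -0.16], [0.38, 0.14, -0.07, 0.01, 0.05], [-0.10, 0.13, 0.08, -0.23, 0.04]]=[[0.0,  0.16,  0.25,  0.14,  0.25], [0.12,  0.19,  0.04,  -0.25,  -0.19], [0.02,  0.29,  0.03,  0.1,  -0.26], [0.45,  0.08,  -0.01,  0.03,  -0.15], [0.11,  0.27,  0.23,  -0.40,  -0.17]]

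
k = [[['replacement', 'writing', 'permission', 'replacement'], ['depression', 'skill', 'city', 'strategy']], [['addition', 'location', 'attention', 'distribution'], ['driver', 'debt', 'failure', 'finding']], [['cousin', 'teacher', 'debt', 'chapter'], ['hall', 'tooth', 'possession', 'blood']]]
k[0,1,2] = 'city'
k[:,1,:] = [['depression', 'skill', 'city', 'strategy'], ['driver', 'debt', 'failure', 'finding'], ['hall', 'tooth', 'possession', 'blood']]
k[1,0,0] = 'addition'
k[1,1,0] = 'driver'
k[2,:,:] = [['cousin', 'teacher', 'debt', 'chapter'], ['hall', 'tooth', 'possession', 'blood']]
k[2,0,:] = ['cousin', 'teacher', 'debt', 'chapter']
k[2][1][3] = 'blood'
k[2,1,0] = 'hall'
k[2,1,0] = 'hall'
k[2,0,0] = 'cousin'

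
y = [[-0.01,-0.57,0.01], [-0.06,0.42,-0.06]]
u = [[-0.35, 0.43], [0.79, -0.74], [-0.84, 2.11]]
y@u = [[-0.46, 0.44], [0.40, -0.46]]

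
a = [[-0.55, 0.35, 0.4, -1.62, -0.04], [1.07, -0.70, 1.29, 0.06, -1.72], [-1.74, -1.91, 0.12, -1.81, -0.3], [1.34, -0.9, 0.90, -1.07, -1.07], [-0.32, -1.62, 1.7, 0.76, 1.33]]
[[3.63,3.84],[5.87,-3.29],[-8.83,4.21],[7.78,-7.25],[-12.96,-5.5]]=a @ [[4.19, -5.4], [3.83, 2.90], [-0.01, 0.29], [-2.78, 0.22], [-2.47, -2.40]]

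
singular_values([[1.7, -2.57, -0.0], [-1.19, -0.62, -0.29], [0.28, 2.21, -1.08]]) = [3.65, 1.87, 0.84]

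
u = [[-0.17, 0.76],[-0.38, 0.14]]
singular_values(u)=[0.82, 0.32]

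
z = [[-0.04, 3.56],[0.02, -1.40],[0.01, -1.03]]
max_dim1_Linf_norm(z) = 3.56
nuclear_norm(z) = 3.97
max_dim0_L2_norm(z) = 3.96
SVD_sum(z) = [[-0.04,3.56], [0.02,-1.4], [0.01,-1.03]] + [[0.00, 0.0], [0.00, 0.00], [-0.0, -0.0]]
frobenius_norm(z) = 3.96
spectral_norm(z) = 3.96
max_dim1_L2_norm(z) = 3.56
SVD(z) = [[-0.90, -0.22], [0.35, -0.88], [0.26, 0.42]] @ diag([3.961891026751806, 0.004414990772123715]) @ [[0.01, -1.00], [-1.00, -0.01]]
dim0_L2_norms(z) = [0.05, 3.96]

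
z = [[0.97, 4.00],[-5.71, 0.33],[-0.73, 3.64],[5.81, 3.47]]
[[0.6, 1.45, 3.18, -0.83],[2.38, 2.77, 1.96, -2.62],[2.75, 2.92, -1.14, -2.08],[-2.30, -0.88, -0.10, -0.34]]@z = [[-14.84,11.57], [-30.16,8.48], [-25.26,0.60], [0.89,-11.03]]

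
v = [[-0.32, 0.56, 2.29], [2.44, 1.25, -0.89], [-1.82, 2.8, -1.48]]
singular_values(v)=[3.69, 3.05, 2.1]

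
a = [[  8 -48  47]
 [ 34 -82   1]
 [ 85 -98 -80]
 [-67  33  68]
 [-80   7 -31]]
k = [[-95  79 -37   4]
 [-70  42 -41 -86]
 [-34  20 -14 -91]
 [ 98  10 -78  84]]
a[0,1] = -48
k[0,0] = -95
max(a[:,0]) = 85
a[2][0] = 85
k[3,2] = -78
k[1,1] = 42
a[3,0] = -67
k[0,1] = 79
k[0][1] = 79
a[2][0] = 85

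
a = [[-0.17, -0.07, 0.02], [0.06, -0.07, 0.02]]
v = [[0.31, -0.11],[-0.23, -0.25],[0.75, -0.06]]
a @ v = [[-0.02, 0.04], [0.05, 0.01]]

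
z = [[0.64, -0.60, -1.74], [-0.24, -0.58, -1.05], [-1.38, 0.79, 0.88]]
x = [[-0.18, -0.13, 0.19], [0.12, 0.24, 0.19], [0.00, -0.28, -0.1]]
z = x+[[0.82, -0.47, -1.93], [-0.36, -0.82, -1.24], [-1.38, 1.07, 0.98]]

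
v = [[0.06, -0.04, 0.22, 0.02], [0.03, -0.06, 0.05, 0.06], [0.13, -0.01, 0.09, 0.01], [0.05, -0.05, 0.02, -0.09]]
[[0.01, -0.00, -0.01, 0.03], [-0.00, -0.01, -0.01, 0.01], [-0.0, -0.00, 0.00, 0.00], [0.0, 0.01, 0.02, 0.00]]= v@[[-0.05, -0.0, 0.04, -0.12], [0.01, 0.02, -0.02, -0.11], [0.06, 0.01, -0.04, 0.16], [-0.04, -0.14, -0.18, 0.01]]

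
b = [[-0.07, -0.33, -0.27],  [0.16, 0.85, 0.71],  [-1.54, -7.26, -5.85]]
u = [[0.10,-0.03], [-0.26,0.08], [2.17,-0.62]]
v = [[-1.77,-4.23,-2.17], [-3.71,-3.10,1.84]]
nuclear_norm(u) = 2.28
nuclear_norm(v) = 9.72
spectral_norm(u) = 2.28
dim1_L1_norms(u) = [0.13, 0.34, 2.79]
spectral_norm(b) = 9.53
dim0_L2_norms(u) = [2.19, 0.63]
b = u @ v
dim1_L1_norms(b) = [0.67, 1.72, 14.65]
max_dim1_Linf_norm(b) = 7.26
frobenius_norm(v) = 7.25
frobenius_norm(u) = 2.28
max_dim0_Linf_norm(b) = 7.26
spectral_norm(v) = 6.48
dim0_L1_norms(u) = [2.53, 0.73]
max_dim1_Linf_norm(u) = 2.17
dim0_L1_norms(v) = [5.48, 7.33, 4.01]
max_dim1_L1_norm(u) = 2.79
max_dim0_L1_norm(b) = 8.44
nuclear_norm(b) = 9.56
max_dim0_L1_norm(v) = 7.33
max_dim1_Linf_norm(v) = 4.23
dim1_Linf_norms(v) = [4.23, 3.71]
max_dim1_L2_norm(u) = 2.26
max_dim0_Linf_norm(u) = 2.17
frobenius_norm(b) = 9.53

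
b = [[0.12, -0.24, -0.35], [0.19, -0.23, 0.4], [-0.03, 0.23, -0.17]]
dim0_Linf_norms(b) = [0.19, 0.24, 0.4]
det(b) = -0.02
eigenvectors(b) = [[0j, 0.88+0.00j, (0.88-0j)], [(-0.82+0j), (0.18-0.36j), 0.18+0.36j], [(0.57+0j), (-0.1-0.23j), -0.10+0.23j]]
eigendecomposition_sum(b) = [[(-0+0j), -0j, -0.00+0.00j], [0.09-0.00j, (-0.24+0j), (0.38-0j)], [-0.06+0.00j, (0.17-0j), (-0.26+0j)]] + [[(0.06+0.09j), -0.12+0.07j, (-0.17+0.1j)], [0.05-0.01j, (0.01+0.06j), (0.01+0.09j)], [0.02-0.03j, (0.03+0.02j), 0.05+0.03j]] + [[(0.06-0.09j), (-0.12-0.07j), -0.17-0.10j], [0.05+0.01j, (0.01-0.06j), (0.01-0.09j)], [0.02+0.03j, (0.03-0.02j), 0.05-0.03j]]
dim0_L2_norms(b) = [0.23, 0.4, 0.56]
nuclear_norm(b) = 1.10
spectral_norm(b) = 0.58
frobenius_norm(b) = 0.73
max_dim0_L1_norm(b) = 0.92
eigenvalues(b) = [(-0.5+0j), (0.11+0.19j), (0.11-0.19j)]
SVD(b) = [[-0.36, 0.92, -0.16], [0.84, 0.24, -0.49], [-0.41, -0.31, -0.85]] @ diag([0.5818977984460677, 0.42184836412589916, 0.09817794990690372]) @ [[0.22, -0.34, 0.91], [0.39, -0.83, -0.41], [-0.89, -0.45, 0.05]]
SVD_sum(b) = [[-0.05, 0.07, -0.19],  [0.11, -0.17, 0.44],  [-0.05, 0.08, -0.22]] + [[0.15, -0.32, -0.16], [0.04, -0.08, -0.04], [-0.05, 0.11, 0.05]] + [[0.01, 0.01, -0.0], [0.04, 0.02, -0.0], [0.07, 0.04, -0.0]]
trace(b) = -0.28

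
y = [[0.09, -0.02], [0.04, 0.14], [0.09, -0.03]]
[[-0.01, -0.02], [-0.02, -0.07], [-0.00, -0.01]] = y@[[-0.09, -0.3], [-0.12, -0.41]]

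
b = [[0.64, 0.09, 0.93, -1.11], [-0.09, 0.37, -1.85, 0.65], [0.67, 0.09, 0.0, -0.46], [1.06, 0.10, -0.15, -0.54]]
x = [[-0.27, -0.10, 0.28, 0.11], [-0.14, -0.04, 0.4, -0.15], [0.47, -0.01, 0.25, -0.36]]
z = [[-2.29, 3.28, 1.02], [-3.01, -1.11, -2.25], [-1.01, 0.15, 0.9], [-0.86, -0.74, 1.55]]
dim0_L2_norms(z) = [4.01, 3.54, 3.05]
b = z @ x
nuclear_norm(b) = 4.34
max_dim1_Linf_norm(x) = 0.47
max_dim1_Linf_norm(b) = 1.85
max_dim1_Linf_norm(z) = 3.28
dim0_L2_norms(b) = [1.41, 0.4, 2.08, 1.47]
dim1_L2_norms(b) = [1.59, 2.0, 0.82, 1.2]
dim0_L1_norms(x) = [0.88, 0.15, 0.93, 0.62]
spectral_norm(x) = 0.67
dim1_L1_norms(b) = [2.77, 2.96, 1.22, 1.85]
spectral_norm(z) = 4.30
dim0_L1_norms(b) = [2.46, 0.65, 2.93, 2.76]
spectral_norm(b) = 2.48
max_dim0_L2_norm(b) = 2.08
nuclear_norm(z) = 10.29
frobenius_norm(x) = 0.89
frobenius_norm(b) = 2.94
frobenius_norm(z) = 6.16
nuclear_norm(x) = 1.34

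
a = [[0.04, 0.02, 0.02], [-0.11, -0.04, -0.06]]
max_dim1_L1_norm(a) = 0.21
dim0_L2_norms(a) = [0.12, 0.04, 0.06]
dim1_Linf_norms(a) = [0.04, 0.11]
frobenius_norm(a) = 0.14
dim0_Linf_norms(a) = [0.11, 0.04, 0.06]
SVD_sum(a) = [[0.04, 0.02, 0.02], [-0.11, -0.04, -0.06]] + [[-0.00, 0.00, -0.00], [-0.0, 0.00, -0.0]]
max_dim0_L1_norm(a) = 0.15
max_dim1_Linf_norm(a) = 0.11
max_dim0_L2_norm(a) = 0.12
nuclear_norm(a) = 0.15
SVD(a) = [[-0.35, 0.94], [0.94, 0.35]] @ diag([0.14025524042609938, 0.005335497447948016]) @ [[-0.83, -0.32, -0.45], [-0.13, 0.91, -0.39]]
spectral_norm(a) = 0.14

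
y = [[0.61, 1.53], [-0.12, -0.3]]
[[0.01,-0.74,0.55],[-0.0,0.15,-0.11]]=y@[[0.47, -0.31, 0.48], [-0.18, -0.36, 0.17]]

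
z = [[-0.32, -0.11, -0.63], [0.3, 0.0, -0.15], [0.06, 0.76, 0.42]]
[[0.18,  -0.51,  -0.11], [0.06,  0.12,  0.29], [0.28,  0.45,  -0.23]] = z@[[-0.01,0.61,0.85], [0.59,0.30,-0.26], [-0.39,0.44,-0.21]]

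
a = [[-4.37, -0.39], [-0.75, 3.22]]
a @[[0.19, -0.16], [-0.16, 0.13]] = [[-0.77,0.65], [-0.66,0.54]]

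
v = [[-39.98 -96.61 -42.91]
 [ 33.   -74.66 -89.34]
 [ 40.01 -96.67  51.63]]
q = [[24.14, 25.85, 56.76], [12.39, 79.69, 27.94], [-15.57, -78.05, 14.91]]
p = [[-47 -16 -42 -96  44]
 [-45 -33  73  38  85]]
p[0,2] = -42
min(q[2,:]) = -78.05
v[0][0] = -39.98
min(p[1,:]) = -45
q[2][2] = 14.91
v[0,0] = -39.98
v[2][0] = 40.01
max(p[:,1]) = -16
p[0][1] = -16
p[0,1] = -16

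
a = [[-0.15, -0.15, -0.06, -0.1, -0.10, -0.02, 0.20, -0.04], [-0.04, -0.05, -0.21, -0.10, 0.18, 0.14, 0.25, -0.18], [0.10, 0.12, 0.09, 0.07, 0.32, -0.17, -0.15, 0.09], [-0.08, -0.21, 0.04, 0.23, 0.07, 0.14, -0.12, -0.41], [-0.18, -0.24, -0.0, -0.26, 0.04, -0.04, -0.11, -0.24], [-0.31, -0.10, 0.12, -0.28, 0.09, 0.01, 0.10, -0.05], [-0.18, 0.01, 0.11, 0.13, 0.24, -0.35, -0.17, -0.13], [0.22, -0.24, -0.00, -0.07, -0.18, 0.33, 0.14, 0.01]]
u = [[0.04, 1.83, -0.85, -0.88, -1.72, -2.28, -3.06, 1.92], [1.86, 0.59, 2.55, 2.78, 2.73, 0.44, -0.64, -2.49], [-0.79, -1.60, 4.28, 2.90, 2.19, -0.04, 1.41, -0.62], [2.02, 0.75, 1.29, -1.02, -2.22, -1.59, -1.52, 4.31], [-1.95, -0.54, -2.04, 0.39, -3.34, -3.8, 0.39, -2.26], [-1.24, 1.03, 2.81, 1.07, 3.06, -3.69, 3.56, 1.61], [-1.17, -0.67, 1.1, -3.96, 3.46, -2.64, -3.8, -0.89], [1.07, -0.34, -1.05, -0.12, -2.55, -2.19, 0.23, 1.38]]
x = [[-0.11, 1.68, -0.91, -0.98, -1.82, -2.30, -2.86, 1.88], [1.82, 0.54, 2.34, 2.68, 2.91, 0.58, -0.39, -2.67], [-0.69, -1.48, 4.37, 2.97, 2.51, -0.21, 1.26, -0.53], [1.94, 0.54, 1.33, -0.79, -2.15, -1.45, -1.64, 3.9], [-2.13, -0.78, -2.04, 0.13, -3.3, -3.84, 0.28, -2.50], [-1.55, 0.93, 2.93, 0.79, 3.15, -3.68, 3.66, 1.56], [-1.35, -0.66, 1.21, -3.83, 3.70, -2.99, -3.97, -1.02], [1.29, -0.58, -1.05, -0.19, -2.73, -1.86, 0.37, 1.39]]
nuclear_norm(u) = 41.29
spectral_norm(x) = 10.37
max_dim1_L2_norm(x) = 7.6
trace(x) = -5.55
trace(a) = 0.01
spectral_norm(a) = 0.82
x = u + a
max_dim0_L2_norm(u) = 7.69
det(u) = -49002.93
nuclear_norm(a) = 3.19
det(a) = -0.00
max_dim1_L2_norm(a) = 0.56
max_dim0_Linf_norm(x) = 4.37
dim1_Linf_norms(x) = [2.86, 2.91, 4.37, 3.9, 3.84, 3.68, 3.97, 2.73]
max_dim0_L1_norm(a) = 1.26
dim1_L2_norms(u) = [5.1, 5.68, 6.09, 5.97, 6.27, 7.06, 7.27, 3.95]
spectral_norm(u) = 10.21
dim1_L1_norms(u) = [12.58, 14.08, 13.83, 14.72, 14.71, 18.07, 17.69, 8.93]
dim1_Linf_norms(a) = [0.2, 0.25, 0.32, 0.41, 0.26, 0.31, 0.35, 0.33]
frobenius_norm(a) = 1.36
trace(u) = -5.56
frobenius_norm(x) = 17.15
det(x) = -47114.78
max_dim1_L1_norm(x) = 18.73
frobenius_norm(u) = 16.99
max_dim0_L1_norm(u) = 21.27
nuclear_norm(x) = 41.48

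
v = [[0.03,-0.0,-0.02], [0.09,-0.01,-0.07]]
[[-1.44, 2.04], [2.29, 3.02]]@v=[[0.14, -0.02, -0.11], [0.34, -0.03, -0.26]]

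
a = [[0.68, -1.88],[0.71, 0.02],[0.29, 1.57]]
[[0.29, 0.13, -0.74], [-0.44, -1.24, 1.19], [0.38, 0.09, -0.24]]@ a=[[0.07,-1.70], [-0.83,2.67], [0.25,-1.09]]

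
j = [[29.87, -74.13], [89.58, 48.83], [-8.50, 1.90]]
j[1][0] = 89.58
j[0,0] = 29.87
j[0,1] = -74.13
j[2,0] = -8.5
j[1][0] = 89.58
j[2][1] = 1.9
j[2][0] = -8.5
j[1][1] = 48.83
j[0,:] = [29.87, -74.13]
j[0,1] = -74.13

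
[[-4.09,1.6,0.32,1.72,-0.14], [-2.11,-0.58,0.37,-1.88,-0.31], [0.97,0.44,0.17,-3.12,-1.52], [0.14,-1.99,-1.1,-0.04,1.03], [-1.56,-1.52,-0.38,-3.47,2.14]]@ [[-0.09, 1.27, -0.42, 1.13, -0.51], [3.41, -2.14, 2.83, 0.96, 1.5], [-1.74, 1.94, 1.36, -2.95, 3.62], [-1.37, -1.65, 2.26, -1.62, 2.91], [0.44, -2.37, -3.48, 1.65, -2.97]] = [[2.85, -10.5, 11.06, -7.05, 11.07],[0.01, 3.12, -3.42, -1.50, -3.0],[4.72, 9.37, -0.69, 3.56, -3.78],[-4.38, -0.07, -10.86, 3.26, -10.21],[1.31, 1.19, -19.45, 7.05, -19.31]]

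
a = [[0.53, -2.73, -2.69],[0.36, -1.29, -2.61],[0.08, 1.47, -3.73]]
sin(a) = [[0.32, -5.0, 4.22], [0.28, -3.53, 2.47], [0.26, -1.79, -0.35]]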